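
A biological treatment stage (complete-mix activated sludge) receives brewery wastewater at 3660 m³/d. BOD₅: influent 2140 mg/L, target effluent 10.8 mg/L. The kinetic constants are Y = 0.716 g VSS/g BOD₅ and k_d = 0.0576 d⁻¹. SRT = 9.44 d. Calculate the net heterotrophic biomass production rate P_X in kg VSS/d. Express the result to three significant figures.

P_X ≈ 3610 kg VSS/d

Observed yield with endogenous decay: Y_obs = Y / (1 + k_d·θ_c) = 0.716 / (1 + 0.0576 × 9.44) = 0.716 / 1.544 = 0.4638 g VSS/g BOD₅.
Q·(S₀ − S) = 3660 × (2140 − 10.8) × 10⁻³ = 7793 kg/d removed.
So the net sludge growth is P_X = 0.4638 × 7793 = 3614 kg VSS/d.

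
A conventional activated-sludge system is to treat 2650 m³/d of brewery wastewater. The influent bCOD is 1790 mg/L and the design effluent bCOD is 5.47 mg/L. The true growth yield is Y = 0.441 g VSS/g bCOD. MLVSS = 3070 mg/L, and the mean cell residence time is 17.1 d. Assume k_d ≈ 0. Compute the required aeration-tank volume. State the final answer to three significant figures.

V ≈ 11600 m³

With k_d = 0 the design equation reduces to V = Y Q (S₀−S) θ_c / X = 0.441 × 2650 × (1790 − 5.47) × 17.1 / 3070 = 11616 m³.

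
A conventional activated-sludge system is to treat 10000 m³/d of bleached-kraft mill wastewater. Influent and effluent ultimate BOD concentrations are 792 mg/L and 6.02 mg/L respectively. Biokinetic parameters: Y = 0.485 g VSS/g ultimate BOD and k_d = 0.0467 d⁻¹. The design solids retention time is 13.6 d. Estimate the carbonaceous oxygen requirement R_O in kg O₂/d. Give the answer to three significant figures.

The observed yield is Y_obs = Y/(1 + k_d·θ_c) = 0.485 / (1 + 0.0467 × 13.6) = 0.485 / 1.635 = 0.2966 g VSS per g ultimate BOD removed.
ΔS = 792 − 6.02 = 786.0 mg/L, so the substrate removal rate is 10000 × 786.0/1000 = 7860 kg ultimate BOD/d.
P_X = Y_obs·Q·(S₀ − S) = 0.2966 × 7860 = 2331 kg VSS/d.
R_O = Q·(S₀ − S) − 1.42·P_X = 7860 − 1.42 × 2331 = 4549 kg O₂/d.

R_O ≈ 4550 kg O₂/d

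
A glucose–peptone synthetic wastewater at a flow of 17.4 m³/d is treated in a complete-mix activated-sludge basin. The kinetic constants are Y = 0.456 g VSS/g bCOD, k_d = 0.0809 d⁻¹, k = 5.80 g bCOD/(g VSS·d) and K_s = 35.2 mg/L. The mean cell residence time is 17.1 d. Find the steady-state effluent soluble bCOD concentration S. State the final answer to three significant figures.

S ≈ 1.96 mg/L

Effluent substrate depends only on kinetics and SRT: S = K_s(1 + k_d θ_c) / [θ_c(Yk − k_d) − 1] = 35.2 × (1 + 0.0809 × 17.1) / [17.1 × (0.456 × 5.80 − 0.0809) − 1] = 83.90 / 42.84 = 1.958 mg/L.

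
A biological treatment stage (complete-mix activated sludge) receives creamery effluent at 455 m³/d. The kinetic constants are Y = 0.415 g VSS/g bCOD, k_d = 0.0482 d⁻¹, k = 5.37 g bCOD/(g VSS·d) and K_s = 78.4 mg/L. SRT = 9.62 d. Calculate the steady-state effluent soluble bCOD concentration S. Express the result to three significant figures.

S ≈ 5.74 mg/L

For a completely mixed reactor with recycle the Lawrence–McCarty relation gives S = K_s·(1 + k_d·θ_c) / [θ_c·(Y·k − k_d) − 1] = 78.4 × (1 + 0.0482 × 9.62) / [9.62 × (0.415 × 5.37 − 0.0482) − 1] = 114.8 / 19.97 = 5.745 mg/L.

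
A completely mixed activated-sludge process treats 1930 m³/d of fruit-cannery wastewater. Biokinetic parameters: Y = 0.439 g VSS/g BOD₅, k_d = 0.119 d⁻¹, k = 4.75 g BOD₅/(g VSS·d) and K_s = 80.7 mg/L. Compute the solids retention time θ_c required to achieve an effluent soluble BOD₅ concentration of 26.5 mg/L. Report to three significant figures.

θ_c ≈ 2.52 d

Specific growth rate at S = 26.5 mg/L: μ = YkS/(K_s+S) = 0.439·4.75·26.5/(80.7+26.5) = 0.5155 d⁻¹.
1/θ_c = 0.5155 − 0.119 = 0.3965 d⁻¹, so θ_c = 2.522 d.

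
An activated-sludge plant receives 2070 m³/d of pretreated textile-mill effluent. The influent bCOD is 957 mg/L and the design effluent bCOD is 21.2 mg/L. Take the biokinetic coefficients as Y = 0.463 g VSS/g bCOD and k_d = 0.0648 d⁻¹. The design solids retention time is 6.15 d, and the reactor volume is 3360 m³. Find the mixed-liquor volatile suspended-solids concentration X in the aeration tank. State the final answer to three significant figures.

Solving the biomass balance for X: X = Y Q (S₀−S) θ_c / [V (1+k_d θ_c)] = 0.463 × 2070 × (957 − 21.2) × 6.15 / [3360 × (1 + 0.0648 × 6.15)] = 1174 mg/L.

X ≈ 1170 mg/L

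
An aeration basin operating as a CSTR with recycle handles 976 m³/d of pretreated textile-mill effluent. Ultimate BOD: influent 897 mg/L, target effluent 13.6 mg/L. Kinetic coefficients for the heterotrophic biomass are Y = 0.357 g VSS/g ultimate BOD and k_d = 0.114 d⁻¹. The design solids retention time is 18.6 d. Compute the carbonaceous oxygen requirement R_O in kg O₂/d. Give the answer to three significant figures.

Observed yield with endogenous decay: Y_obs = Y / (1 + k_d·θ_c) = 0.357 / (1 + 0.114 × 18.6) = 0.357 / 3.120 = 0.1144 g VSS/g ultimate BOD.
Mass of ultimate BOD removed per day: Q(S₀ − S) = 976 × 883.4 g/m³ = 862.2 kg/d.
P_X = Y_obs·Q·(S₀ − S) = 0.1144 × 862.2 = 98.64 kg VSS/d.
Carbonaceous O₂ demand = substrate oxidised − cell-mass equivalent = 862.2 − 1.42 × 98.64 = 722.1 kg O₂/d.

R_O ≈ 722 kg O₂/d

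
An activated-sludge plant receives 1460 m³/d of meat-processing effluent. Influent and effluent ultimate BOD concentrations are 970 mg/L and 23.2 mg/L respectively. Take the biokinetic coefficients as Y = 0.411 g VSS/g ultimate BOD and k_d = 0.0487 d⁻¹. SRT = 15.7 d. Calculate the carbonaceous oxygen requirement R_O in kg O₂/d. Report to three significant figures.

R_O ≈ 925 kg O₂/d

Observed yield with endogenous decay: Y_obs = Y / (1 + k_d·θ_c) = 0.411 / (1 + 0.0487 × 15.7) = 0.411 / 1.765 = 0.2329 g VSS/g ultimate BOD.
Q·(S₀ − S) = 1460 × (970 − 23.2) × 10⁻³ = 1382 kg/d removed.
Net sludge production P_X = 0.2329 × 1382 = 322.0 kg VSS/d.
R_O = Q·(S₀ − S) − 1.42·P_X = 1382 − 1.42 × 322.0 = 925.1 kg O₂/d.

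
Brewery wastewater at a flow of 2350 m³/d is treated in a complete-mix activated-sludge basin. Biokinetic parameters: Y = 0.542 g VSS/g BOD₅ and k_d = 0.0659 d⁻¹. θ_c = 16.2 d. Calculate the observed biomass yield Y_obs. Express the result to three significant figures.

Y_obs = Y / (1 + k_d θ_c) = 0.542 / (1 + 0.0659 × 16.2) = 0.542 / 2.068 = 0.2621.

Y_obs ≈ 0.262 g VSS/g BOD₅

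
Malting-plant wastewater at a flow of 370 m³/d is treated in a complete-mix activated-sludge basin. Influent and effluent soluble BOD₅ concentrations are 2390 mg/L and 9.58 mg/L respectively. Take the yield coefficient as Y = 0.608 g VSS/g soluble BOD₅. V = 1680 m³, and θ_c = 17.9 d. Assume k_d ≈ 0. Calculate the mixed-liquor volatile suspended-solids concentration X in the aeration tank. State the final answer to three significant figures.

X ≈ 5710 mg/L

X = Y·Q·ΔS·θ_c / V = 0.608 × 370 × (2390 − 9.58) × 17.9 / 1680 = 5706 mg/L.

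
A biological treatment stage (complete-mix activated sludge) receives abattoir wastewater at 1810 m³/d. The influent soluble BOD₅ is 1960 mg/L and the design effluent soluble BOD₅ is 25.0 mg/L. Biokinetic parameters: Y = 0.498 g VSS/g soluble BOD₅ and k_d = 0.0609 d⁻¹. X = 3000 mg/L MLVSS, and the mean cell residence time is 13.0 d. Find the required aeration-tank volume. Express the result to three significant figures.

V ≈ 4220 m³

Rearranging the biomass balance for a CMAS with decay, V = Y·Q·ΔS·θ_c / [X·(1+k_d θ_c)] = 0.498 × 1810 × (1960 − 25.0) × 13.0 / [3000 × (1 + 0.0609 × 13.0)] = 2.27×10^7 / 5375 = 4218 m³.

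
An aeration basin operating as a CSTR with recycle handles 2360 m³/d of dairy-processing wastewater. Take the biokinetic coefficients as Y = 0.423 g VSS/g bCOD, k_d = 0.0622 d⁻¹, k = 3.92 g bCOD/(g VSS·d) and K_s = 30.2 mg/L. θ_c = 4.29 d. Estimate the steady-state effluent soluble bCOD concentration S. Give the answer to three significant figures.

From the Monod/SRT balance for a CMAS, S = K_s·(1+k_d θ_c)/[θ_c·(Y k − k_d) − 1] = 30.2 × (1 + 0.0622 × 4.29) / [4.29 × (0.423 × 3.92 − 0.0622) − 1] = 38.26 / 5.847 = 6.544 mg/L.

S ≈ 6.54 mg/L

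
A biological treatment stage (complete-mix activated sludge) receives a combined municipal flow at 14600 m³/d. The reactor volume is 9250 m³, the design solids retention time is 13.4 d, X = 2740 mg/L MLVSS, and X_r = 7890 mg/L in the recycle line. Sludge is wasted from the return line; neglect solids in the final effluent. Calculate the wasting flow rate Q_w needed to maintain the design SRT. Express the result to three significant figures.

Q_w ≈ 240 m³/d

θ_c = V·X/(Q_w·X_r) when wasting from the recycle, so Q_w = V·X/(θ_c·X_r) = 9250 × 2740 / (13.4 × 7890) = 239.7 m³/d.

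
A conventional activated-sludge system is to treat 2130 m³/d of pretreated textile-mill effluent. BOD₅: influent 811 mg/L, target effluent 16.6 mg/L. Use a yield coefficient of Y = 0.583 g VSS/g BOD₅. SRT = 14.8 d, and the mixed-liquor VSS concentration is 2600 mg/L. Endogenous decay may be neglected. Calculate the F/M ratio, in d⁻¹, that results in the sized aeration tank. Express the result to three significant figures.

V·X = Y·Q·ΔS·θ_c gives V = 0.583 × 2130 × (811 − 16.6) × 14.8 / 2600 = 5615 m³.
F/M = applied load / biomass = Q·S₀/(V·X) = 2130 × 811 / (5615 × 2600) = 0.1183 d⁻¹.

F/M ≈ 0.118 d⁻¹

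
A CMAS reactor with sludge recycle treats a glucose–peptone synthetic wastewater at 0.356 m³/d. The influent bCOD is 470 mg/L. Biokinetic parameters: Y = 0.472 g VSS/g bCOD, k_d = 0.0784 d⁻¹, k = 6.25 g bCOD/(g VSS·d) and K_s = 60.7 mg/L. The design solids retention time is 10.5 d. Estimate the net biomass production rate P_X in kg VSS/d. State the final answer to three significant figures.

For a completely mixed reactor with recycle the Lawrence–McCarty relation gives S = K_s·(1 + k_d·θ_c) / [θ_c·(Y·k − k_d) − 1] = 60.7 × (1 + 0.0784 × 10.5) / [10.5 × (0.472 × 6.25 − 0.0784) − 1] = 110.7 / 29.15 = 3.796 mg/L.
Observed yield with endogenous decay: Y_obs = Y / (1 + k_d·θ_c) = 0.472 / (1 + 0.0784 × 10.5) = 0.472 / 1.823 = 0.2589 g VSS/g bCOD.
Mass of bCOD removed per day: Q(S₀ − S) = 0.356 × 466.2 g/m³ = 0.1660 kg/d.
Net biomass production P_X = Y_obs × Q·(S₀ − S) = 0.2589 × 0.1660 = 0.04297 kg VSS/d.

P_X ≈ 0.0430 kg VSS/d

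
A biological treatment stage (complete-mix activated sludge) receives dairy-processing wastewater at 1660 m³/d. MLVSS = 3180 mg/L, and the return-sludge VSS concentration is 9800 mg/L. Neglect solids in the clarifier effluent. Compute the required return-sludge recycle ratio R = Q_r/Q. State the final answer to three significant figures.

R = Q_r/Q = X/(X_r − X) = 3180 / (9800 − 3180) = 0.4804.

R ≈ 0.480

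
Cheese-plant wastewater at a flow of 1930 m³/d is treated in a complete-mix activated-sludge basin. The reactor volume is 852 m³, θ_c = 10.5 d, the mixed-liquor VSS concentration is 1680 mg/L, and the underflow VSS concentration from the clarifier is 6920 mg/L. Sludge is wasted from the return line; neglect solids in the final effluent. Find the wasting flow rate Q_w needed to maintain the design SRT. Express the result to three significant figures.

Q_w ≈ 19.7 m³/d

Wasting from the return line (neglecting effluent solids): Q_w = V·X / (θ_c·X_r) = 852.0 × 1680 / (10.5 × 6920) = 19.70 m³/d.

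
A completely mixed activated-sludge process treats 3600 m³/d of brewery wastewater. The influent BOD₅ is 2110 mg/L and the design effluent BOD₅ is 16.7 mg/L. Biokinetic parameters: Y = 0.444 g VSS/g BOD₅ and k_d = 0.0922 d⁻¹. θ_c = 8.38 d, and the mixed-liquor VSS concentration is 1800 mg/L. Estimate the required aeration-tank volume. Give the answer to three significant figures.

V ≈ 8790 m³

Steady-state biomass mass balance: V·X·(1 + k_d·θ_c) = Y·Q·(S₀ − S)·θ_c, so V = 0.444 × 3600 × (2110 − 16.7) × 8.38 / [1800 × (1 + 0.0922 × 8.38)] = 2.8×10^7 / 3191 = 8788 m³.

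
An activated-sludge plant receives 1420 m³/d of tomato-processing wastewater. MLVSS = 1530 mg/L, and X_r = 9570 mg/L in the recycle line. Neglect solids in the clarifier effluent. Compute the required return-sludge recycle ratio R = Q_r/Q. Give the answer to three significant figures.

Solids balance on the clarifier gives (1+R)X = R·X_r, so R = X/(X_r − X) = 1530 / (9570 − 1530) = 0.1903.

R ≈ 0.190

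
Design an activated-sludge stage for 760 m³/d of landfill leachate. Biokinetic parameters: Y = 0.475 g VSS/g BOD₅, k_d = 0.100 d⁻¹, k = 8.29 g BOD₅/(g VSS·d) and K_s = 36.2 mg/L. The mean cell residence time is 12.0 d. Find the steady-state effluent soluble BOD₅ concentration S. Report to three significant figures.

For a completely mixed reactor with recycle the Lawrence–McCarty relation gives S = K_s·(1 + k_d·θ_c) / [θ_c·(Y·k − k_d) − 1] = 36.2 × (1 + 0.100 × 12.0) / [12.0 × (0.475 × 8.29 − 0.100) − 1] = 79.64 / 45.05 = 1.768 mg/L.

S ≈ 1.77 mg/L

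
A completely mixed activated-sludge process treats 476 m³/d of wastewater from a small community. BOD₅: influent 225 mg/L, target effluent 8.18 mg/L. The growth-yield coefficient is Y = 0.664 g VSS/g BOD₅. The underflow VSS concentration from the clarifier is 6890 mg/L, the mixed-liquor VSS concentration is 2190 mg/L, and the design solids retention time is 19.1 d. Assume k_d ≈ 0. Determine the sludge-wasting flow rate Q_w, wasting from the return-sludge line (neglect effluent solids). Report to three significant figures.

Biomass mass balance (decay neglected): V·X = Y·Q·(S₀ − S)·θ_c, so V = 0.664 × 476 × (225 − 8.18) × 19.1 / 2190 = 597.7 m³.
Wasting from the return line (neglecting effluent solids): Q_w = V·X / (θ_c·X_r) = 597.7 × 2190 / (19.1 × 6890) = 9.946 m³/d.

Q_w ≈ 9.95 m³/d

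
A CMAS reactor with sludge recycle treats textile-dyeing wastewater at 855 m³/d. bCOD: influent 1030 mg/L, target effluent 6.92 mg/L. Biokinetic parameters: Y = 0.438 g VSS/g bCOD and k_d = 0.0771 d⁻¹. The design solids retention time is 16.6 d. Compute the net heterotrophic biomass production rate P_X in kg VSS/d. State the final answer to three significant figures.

The observed yield is Y_obs = Y/(1 + k_d·θ_c) = 0.438 / (1 + 0.0771 × 16.6) = 0.438 / 2.280 = 0.1921 g VSS per g bCOD removed.
ΔS = 1030 − 6.92 = 1023 mg/L, so the substrate removal rate is 855 × 1023/1000 = 874.7 kg bCOD/d.
Biomass produced: P_X = Y_obs·Q·ΔS = 0.1921 × 874.7 ≈ 168.1 kg VSS/d.

P_X ≈ 168 kg VSS/d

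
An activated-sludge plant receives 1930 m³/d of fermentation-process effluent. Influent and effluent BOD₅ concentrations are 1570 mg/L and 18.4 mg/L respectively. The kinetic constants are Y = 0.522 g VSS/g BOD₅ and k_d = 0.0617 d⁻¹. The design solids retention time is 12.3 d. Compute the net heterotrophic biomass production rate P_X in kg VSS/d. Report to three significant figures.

Y_obs = Y / (1 + k_d θ_c) = 0.522 / (1 + 0.0617 × 12.3) = 0.522 / 1.759 = 0.2968.
ΔS = 1570 − 18.4 = 1552 mg/L, so the substrate removal rate is 1930 × 1552/1000 = 2995 kg BOD₅/d.
So the net sludge growth is P_X = 0.2968 × 2995 = 888.7 kg VSS/d.

P_X ≈ 889 kg VSS/d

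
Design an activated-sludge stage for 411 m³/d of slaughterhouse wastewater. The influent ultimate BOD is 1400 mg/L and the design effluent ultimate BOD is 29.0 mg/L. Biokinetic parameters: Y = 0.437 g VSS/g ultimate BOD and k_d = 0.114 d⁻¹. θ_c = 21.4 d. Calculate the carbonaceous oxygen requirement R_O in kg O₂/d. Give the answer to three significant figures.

The observed yield is Y_obs = Y/(1 + k_d·θ_c) = 0.437 / (1 + 0.114 × 21.4) = 0.437 / 3.440 = 0.1270 g VSS per g ultimate BOD removed.
ΔS = 1400 − 29.0 = 1371 mg/L, so the substrate removal rate is 411 × 1371/1000 = 563.5 kg ultimate BOD/d.
Biomass synthesised: P_X = Y_obs × 563.5 = 71.59 kg VSS/d.
R_O = Q·ΔS − 1.42 P_X = 563.5 − 101.7 = 461.8 kg O₂/d.

R_O ≈ 462 kg O₂/d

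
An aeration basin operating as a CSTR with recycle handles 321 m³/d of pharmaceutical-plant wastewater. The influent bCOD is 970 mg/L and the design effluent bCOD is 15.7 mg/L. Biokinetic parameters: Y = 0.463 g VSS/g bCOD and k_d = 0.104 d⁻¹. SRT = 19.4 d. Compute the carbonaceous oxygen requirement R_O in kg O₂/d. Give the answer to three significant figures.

R_O ≈ 240 kg O₂/d

Observed yield with endogenous decay: Y_obs = Y / (1 + k_d·θ_c) = 0.463 / (1 + 0.104 × 19.4) = 0.463 / 3.018 = 0.1534 g VSS/g bCOD.
Q·(S₀ − S) = 321 × (970 − 15.7) × 10⁻³ = 306.3 kg/d removed.
Net sludge production P_X = 0.1534 × 306.3 = 47.00 kg VSS/d.
R_O = Q·(S₀ − S) − 1.42·P_X = 306.3 − 1.42 × 47.00 = 239.6 kg O₂/d.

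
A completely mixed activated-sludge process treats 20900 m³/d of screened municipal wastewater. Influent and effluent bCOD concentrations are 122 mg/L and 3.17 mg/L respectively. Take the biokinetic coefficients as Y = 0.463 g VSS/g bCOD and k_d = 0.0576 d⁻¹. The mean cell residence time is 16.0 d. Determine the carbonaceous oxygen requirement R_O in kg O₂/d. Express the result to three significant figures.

R_O ≈ 1630 kg O₂/d

Observed yield with endogenous decay: Y_obs = Y / (1 + k_d·θ_c) = 0.463 / (1 + 0.0576 × 16.0) = 0.463 / 1.922 = 0.2409 g VSS/g bCOD.
ΔS = 122 − 3.17 = 118.8 mg/L, so the substrate removal rate is 20900 × 118.8/1000 = 2484 kg bCOD/d.
P_X = Y_obs·Q·(S₀ − S) = 0.2409 × 2484 = 598.4 kg VSS/d.
R_O = Q·(S₀ − S) − 1.42·P_X = 2484 − 1.42 × 598.4 = 1634 kg O₂/d.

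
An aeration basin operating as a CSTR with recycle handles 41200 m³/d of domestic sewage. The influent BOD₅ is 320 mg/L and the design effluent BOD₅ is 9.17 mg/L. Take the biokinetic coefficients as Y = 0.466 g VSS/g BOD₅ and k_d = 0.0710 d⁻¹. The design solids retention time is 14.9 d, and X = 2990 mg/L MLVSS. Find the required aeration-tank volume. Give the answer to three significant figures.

Steady-state biomass mass balance: V·X·(1 + k_d·θ_c) = Y·Q·(S₀ − S)·θ_c, so V = 0.466 × 41200 × (320 − 9.17) × 14.9 / [2990 × (1 + 0.0710 × 14.9)] = 8.89×10^7 / 6153 = 14451 m³.

V ≈ 14500 m³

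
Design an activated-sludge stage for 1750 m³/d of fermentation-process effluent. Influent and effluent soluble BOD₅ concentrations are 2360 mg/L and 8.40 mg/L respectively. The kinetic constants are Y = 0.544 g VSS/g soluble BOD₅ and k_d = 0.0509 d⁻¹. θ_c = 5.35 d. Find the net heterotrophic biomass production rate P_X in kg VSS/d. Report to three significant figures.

P_X ≈ 1760 kg VSS/d

Y_obs = Y / (1 + k_d θ_c) = 0.544 / (1 + 0.0509 × 5.35) = 0.544 / 1.272 = 0.4276.
Q·(S₀ − S) = 1750 × (2360 − 8.40) × 10⁻³ = 4115 kg/d removed.
Biomass produced: P_X = Y_obs·Q·ΔS = 0.4276 × 4115 ≈ 1760 kg VSS/d.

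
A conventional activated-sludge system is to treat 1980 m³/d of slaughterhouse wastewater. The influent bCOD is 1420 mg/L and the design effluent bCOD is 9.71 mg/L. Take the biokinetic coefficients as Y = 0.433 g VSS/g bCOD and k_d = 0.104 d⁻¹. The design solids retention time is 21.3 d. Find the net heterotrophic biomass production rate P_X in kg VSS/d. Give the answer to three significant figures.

P_X ≈ 376 kg VSS/d

Observed yield with endogenous decay: Y_obs = Y / (1 + k_d·θ_c) = 0.433 / (1 + 0.104 × 21.3) = 0.433 / 3.215 = 0.1347 g VSS/g bCOD.
Mass of bCOD removed per day: Q(S₀ − S) = 1980 × 1410 g/m³ = 2792 kg/d.
P_X = Y_obs · Q(S₀ − S) = 0.1347 × 2792 = 376.1 kg VSS/d.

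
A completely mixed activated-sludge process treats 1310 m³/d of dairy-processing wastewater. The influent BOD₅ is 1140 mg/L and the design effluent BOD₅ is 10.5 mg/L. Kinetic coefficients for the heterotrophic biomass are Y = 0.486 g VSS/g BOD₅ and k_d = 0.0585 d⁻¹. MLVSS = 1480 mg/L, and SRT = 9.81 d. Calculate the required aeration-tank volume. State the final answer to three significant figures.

Rearranging the biomass balance for a CMAS with decay, V = Y·Q·ΔS·θ_c / [X·(1+k_d θ_c)] = 0.486 × 1310 × (1140 − 10.5) × 9.81 / [1480 × (1 + 0.0585 × 9.81)] = 7.05×10^6 / 2329 = 3029 m³.

V ≈ 3030 m³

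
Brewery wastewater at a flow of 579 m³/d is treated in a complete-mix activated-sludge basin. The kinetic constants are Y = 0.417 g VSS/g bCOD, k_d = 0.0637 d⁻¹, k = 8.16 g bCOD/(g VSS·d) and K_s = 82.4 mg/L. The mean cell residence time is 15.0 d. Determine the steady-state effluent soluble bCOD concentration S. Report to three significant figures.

S ≈ 3.28 mg/L

From the Monod/SRT balance for a CMAS, S = K_s·(1+k_d θ_c)/[θ_c·(Y k − k_d) − 1] = 82.4 × (1 + 0.0637 × 15.0) / [15.0 × (0.417 × 8.16 − 0.0637) − 1] = 161.1 / 49.09 = 3.283 mg/L.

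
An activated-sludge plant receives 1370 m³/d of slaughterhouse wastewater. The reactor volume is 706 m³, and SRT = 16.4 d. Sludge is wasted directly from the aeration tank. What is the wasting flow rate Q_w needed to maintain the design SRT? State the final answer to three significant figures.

For wasting at MLVSS concentration, Q_w = V/θ_c = 706.0/16.4 = 43.05 m³/d.

Q_w ≈ 43.0 m³/d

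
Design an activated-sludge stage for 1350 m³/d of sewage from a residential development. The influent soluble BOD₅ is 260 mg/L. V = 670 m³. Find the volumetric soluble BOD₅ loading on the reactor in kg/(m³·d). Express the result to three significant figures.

L_v ≈ 0.524 kg soluble BOD₅/(m³·d)

Volumetric loading L_v = Q·S₀ / V = 1350 × 260 g/m³ / 670.0 m³ = 523.9 g/(m³·d) = 0.5239 kg soluble BOD₅/(m³·d).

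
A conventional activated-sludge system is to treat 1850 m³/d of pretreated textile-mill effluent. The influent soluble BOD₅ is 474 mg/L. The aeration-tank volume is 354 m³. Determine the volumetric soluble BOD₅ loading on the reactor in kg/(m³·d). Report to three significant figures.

L_v = Q S₀ / V = 1850 × 474 × 10⁻³ / 354.0 = 2.477 kg/(m³·d).

L_v ≈ 2.48 kg soluble BOD₅/(m³·d)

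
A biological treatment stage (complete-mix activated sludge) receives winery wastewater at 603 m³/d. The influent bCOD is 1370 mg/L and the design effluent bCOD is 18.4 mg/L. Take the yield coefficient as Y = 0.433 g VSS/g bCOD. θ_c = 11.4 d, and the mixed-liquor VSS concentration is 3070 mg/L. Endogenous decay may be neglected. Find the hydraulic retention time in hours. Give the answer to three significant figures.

τ ≈ 52.2 h

V·X = Y·Q·ΔS·θ_c gives V = 0.433 × 603 × (1370 − 18.4) × 11.4 / 3070 = 1310 m³.
HRT = V/Q = 1310 m³ / 603 m³·d⁻¹ = 2.173 d × 24 = 52.16 h.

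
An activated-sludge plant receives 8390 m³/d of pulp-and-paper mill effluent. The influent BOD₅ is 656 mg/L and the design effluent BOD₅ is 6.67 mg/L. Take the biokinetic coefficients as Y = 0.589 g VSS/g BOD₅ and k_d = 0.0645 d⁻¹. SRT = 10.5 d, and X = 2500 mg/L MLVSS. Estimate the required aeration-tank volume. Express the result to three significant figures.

Steady-state biomass mass balance: V·X·(1 + k_d·θ_c) = Y·Q·(S₀ − S)·θ_c, so V = 0.589 × 8390 × (656 − 6.67) × 10.5 / [2500 × (1 + 0.0645 × 10.5)] = 3.37×10^7 / 4193 = 8035 m³.

V ≈ 8040 m³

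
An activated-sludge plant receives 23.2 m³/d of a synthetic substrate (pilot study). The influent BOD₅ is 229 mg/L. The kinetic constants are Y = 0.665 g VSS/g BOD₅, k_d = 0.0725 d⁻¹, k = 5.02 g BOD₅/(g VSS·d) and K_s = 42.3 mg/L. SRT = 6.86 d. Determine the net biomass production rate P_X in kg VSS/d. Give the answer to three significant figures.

P_X ≈ 2.33 kg VSS/d

For a completely mixed reactor with recycle the Lawrence–McCarty relation gives S = K_s·(1 + k_d·θ_c) / [θ_c·(Y·k − k_d) − 1] = 42.3 × (1 + 0.0725 × 6.86) / [6.86 × (0.665 × 5.02 − 0.0725) − 1] = 63.34 / 21.40 = 2.959 mg/L.
Correct the yield for decay: Y_obs = Y/(1 + k_d θ_c) = 0.665 / (1 + 0.0725 × 6.86) = 0.665 / 1.497 = 0.4441.
ΔS = 229 − 2.96 = 226.0 mg/L, so the substrate removal rate is 23.2 × 226.0/1000 = 5.244 kg BOD₅/d.
P_X = Y_obs · Q(S₀ − S) = 0.4441 × 5.244 = 2.329 kg VSS/d.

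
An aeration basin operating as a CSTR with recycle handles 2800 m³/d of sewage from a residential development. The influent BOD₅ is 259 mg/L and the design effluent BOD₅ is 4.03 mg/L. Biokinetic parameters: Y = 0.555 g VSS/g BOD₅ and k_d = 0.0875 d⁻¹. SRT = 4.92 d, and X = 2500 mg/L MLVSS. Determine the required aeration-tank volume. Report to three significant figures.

V ≈ 545 m³

Rearranging the biomass balance for a CMAS with decay, V = Y·Q·ΔS·θ_c / [X·(1+k_d θ_c)] = 0.555 × 2800 × (259 − 4.03) × 4.92 / [2500 × (1 + 0.0875 × 4.92)] = 1.95×10^6 / 3576 = 545.1 m³.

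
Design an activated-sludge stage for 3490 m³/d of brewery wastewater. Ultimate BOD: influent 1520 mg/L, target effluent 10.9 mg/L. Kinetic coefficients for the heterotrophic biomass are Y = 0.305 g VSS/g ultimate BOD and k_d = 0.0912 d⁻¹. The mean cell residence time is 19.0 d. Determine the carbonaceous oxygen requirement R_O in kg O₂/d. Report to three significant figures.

R_O ≈ 4430 kg O₂/d

Observed yield with endogenous decay: Y_obs = Y / (1 + k_d·θ_c) = 0.305 / (1 + 0.0912 × 19.0) = 0.305 / 2.733 = 0.1116 g VSS/g ultimate BOD.
Substrate removed = Q·(S₀ − S) = 3490 m³/d × (1520 − 10.9) g/m³ = 5.27×10^6 g/d = 5267 kg/d.
Biomass synthesised: P_X = Y_obs × 5267 = 587.8 kg VSS/d.
R_O = Q·(S₀ − S) − 1.42·P_X = 5267 − 1.42 × 587.8 = 4432 kg O₂/d.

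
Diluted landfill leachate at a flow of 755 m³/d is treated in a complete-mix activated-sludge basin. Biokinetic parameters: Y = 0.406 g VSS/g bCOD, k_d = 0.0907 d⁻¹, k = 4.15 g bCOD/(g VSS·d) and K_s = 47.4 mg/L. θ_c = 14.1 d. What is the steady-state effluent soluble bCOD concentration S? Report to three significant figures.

S ≈ 5.03 mg/L

From the Monod/SRT balance for a CMAS, S = K_s·(1+k_d θ_c)/[θ_c·(Y k − k_d) − 1] = 47.4 × (1 + 0.0907 × 14.1) / [14.1 × (0.406 × 4.15 − 0.0907) − 1] = 108.0 / 21.48 = 5.029 mg/L.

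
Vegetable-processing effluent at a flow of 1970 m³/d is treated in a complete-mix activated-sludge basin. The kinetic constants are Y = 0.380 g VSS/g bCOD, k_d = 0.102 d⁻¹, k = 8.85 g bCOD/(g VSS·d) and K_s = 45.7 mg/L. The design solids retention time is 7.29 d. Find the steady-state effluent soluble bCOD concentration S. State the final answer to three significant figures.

S ≈ 3.50 mg/L

From the Monod/SRT balance for a CMAS, S = K_s·(1+k_d θ_c)/[θ_c·(Y k − k_d) − 1] = 45.7 × (1 + 0.102 × 7.29) / [7.29 × (0.380 × 8.85 − 0.102) − 1] = 79.68 / 22.77 = 3.499 mg/L.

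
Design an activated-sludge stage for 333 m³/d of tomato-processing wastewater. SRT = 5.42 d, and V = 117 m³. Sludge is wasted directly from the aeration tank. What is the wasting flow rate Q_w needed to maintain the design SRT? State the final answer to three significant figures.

For wasting at MLVSS concentration, Q_w = V/θ_c = 117.0/5.42 = 21.59 m³/d.

Q_w ≈ 21.6 m³/d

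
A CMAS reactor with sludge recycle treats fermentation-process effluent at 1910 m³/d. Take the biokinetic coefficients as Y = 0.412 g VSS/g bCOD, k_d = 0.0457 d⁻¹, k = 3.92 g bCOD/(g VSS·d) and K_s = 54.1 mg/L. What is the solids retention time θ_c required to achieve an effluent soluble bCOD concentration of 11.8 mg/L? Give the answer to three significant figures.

From 1/θ_c = Y·k·S/(K_s + S) − k_d: Y·k·S/(K_s+S) = 0.412 × 3.92 × 11.8 / (54.1 + 11.8) = 0.2892 d⁻¹.
Then 1/θ_c = μ − k_d = 0.2892 − 0.0457 = 0.2435 d⁻¹, giving θ_c = 4.107 d.

θ_c ≈ 4.11 d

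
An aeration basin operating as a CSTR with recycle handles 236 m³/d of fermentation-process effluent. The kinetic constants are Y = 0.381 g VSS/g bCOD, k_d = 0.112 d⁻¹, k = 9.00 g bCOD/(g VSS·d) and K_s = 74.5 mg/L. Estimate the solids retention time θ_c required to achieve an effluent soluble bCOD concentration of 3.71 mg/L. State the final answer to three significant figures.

Specific growth rate at S = 3.71 mg/L: μ = YkS/(K_s+S) = 0.381·9.00·3.71/(74.5+3.71) = 0.1627 d⁻¹.
Then 1/θ_c = μ − k_d = 0.1627 − 0.112 = 0.05066 d⁻¹, giving θ_c = 19.74 d.

θ_c ≈ 19.7 d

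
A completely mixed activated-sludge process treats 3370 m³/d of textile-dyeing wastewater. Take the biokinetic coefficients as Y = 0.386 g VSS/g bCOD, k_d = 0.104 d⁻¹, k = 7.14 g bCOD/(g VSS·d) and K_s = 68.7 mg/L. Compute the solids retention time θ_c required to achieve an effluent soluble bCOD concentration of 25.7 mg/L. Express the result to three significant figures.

θ_c ≈ 1.55 d

From 1/θ_c = Y·k·S/(K_s + S) − k_d: Y·k·S/(K_s+S) = 0.386 × 7.14 × 25.7 / (68.7 + 25.7) = 0.7503 d⁻¹.
Then 1/θ_c = μ − k_d = 0.7503 − 0.104 = 0.6463 d⁻¹, giving θ_c = 1.547 d.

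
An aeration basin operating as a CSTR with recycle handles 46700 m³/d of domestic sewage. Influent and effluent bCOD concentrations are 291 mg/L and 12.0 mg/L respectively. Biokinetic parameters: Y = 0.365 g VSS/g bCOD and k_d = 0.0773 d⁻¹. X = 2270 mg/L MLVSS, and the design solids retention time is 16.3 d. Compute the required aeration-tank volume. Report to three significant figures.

Rearranging the biomass balance for a CMAS with decay, V = Y·Q·ΔS·θ_c / [X·(1+k_d θ_c)] = 0.365 × 46700 × (291 − 12.0) × 16.3 / [2270 × (1 + 0.0773 × 16.3)] = 7.75×10^7 / 5130 = 15110 m³.

V ≈ 15100 m³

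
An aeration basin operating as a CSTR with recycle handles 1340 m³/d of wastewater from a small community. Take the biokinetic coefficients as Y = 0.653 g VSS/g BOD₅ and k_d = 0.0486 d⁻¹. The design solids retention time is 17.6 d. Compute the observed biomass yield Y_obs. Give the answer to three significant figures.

Y_obs ≈ 0.352 g VSS/g BOD₅

The observed yield is Y_obs = Y/(1 + k_d·θ_c) = 0.653 / (1 + 0.0486 × 17.6) = 0.653 / 1.855 = 0.3520 g VSS per g BOD₅ removed.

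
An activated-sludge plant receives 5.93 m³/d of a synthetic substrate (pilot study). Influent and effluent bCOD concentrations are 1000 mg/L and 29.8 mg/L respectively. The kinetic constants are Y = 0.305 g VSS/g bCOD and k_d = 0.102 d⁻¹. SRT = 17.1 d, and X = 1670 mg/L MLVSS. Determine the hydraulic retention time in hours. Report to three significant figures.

τ ≈ 26.5 h

Steady-state biomass mass balance: V·X·(1 + k_d·θ_c) = Y·Q·(S₀ − S)·θ_c, so V = 0.305 × 5.93 × (1000 − 29.8) × 17.1 / [1670 × (1 + 0.102 × 17.1)] = 3×10^4 / 4583 = 6.548 m³.
HRT = V/Q = 6.548 m³ / 5.93 m³·d⁻¹ = 1.104 d × 24 = 26.50 h.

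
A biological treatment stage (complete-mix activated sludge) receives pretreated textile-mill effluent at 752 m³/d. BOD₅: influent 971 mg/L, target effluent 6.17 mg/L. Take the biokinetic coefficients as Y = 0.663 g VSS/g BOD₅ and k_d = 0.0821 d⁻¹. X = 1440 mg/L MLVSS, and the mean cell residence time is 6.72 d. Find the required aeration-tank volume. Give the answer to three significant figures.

Rearranging the biomass balance for a CMAS with decay, V = Y·Q·ΔS·θ_c / [X·(1+k_d θ_c)] = 0.663 × 752 × (971 − 6.17) × 6.72 / [1440 × (1 + 0.0821 × 6.72)] = 3.23×10^6 / 2234 = 1447 m³.

V ≈ 1450 m³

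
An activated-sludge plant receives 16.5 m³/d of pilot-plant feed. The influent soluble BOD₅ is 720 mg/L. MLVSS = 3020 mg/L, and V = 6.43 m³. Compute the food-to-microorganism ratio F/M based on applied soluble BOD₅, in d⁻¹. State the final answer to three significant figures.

F/M ≈ 0.612 d⁻¹

F/M = applied load / biomass = Q·S₀/(V·X) = 16.5 × 720 / (6.430 × 3020) = 0.6118 d⁻¹.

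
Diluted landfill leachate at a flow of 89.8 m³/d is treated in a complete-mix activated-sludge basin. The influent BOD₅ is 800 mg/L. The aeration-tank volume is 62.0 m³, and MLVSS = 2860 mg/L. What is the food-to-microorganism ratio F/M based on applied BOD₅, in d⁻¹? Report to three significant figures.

F/M = Q·S₀ / (V·X) = 89.8 × 800 / (62.00 × 2860) = 0.4051 g BOD₅·(g VSS·d)⁻¹.

F/M ≈ 0.405 d⁻¹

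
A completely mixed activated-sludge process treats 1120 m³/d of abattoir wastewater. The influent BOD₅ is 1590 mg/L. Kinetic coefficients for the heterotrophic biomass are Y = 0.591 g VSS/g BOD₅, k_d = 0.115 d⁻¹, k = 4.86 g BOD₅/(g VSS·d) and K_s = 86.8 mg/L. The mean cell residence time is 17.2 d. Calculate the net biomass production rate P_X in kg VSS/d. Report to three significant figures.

Effluent substrate depends only on kinetics and SRT: S = K_s(1 + k_d θ_c) / [θ_c(Yk − k_d) − 1] = 86.8 × (1 + 0.115 × 17.2) / [17.2 × (0.591 × 4.86 − 0.115) − 1] = 258.5 / 46.42 = 5.568 mg/L.
Y_obs = Y / (1 + k_d θ_c) = 0.591 / (1 + 0.115 × 17.2) = 0.591 / 2.978 = 0.1985.
Q·(S₀ − S) = 1120 × (1590 − 5.57) × 10⁻³ = 1775 kg/d removed.
Biomass produced: P_X = Y_obs·Q·ΔS = 0.1985 × 1775 ≈ 352.2 kg VSS/d.

P_X ≈ 352 kg VSS/d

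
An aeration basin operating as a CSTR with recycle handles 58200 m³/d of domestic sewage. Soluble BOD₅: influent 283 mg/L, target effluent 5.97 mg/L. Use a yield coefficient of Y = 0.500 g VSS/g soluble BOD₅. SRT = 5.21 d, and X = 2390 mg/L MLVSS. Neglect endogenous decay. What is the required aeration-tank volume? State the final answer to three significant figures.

V·X = Y·Q·ΔS·θ_c gives V = 0.500 × 58200 × (283 − 5.97) × 5.21 / 2390 = 17574 m³.

V ≈ 17600 m³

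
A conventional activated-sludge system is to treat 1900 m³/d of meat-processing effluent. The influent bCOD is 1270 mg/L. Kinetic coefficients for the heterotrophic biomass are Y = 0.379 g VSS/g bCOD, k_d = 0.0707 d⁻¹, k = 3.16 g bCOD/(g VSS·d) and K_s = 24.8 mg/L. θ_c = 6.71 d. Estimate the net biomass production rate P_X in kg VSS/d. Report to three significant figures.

P_X ≈ 618 kg VSS/d

Effluent substrate depends only on kinetics and SRT: S = K_s(1 + k_d θ_c) / [θ_c(Yk − k_d) − 1] = 24.8 × (1 + 0.0707 × 6.71) / [6.71 × (0.379 × 3.16 − 0.0707) − 1] = 36.57 / 6.562 = 5.572 mg/L.
Correct the yield for decay: Y_obs = Y/(1 + k_d θ_c) = 0.379 / (1 + 0.0707 × 6.71) = 0.379 / 1.474 = 0.2571.
Mass of bCOD removed per day: Q(S₀ − S) = 1900 × 1264 g/m³ = 2402 kg/d.
P_X = Y_obs · Q(S₀ − S) = 0.2571 × 2402 = 617.6 kg VSS/d.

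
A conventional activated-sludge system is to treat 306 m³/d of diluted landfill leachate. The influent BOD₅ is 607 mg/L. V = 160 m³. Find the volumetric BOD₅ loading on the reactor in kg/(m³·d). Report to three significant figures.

L_v ≈ 1.16 kg BOD₅/(m³·d)

Applied BOD₅ load per unit volume = Q·S₀/V = (306 × 607/1000)/160.0 = 1.161 kg BOD₅·m⁻³·d⁻¹.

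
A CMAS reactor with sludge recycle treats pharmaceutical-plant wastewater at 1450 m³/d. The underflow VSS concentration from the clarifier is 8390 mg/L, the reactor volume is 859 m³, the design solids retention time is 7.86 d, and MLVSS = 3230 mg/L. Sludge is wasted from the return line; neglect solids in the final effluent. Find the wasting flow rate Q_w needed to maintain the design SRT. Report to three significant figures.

Q_w ≈ 42.1 m³/d

Q_w = (V·X)/(θ_c X_r) = 859.0 × 3230 / (7.86 × 8390) = 42.07 m³/d.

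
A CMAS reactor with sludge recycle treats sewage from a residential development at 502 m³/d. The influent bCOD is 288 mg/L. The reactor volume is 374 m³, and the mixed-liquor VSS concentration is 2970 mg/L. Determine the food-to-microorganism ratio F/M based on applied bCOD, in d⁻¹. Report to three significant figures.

F/M ≈ 0.130 d⁻¹

F/M = Q·S₀ / (V·X) = 502 × 288 / (374.0 × 2970) = 0.1302 g bCOD·(g VSS·d)⁻¹.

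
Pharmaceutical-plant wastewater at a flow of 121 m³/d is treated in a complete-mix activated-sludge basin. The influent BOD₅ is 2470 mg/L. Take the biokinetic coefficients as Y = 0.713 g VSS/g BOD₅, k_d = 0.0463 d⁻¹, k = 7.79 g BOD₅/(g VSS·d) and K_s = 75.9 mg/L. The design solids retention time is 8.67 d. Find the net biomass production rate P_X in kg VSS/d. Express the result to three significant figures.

P_X ≈ 152 kg VSS/d

For a completely mixed reactor with recycle the Lawrence–McCarty relation gives S = K_s·(1 + k_d·θ_c) / [θ_c·(Y·k − k_d) − 1] = 75.9 × (1 + 0.0463 × 8.67) / [8.67 × (0.713 × 7.79 − 0.0463) − 1] = 106.4 / 46.75 = 2.275 mg/L.
Y_obs = Y / (1 + k_d θ_c) = 0.713 / (1 + 0.0463 × 8.67) = 0.713 / 1.401 = 0.5088.
Q·(S₀ − S) = 121 × (2470 − 2.28) × 10⁻³ = 298.6 kg/d removed.
Biomass produced: P_X = Y_obs·Q·ΔS = 0.5088 × 298.6 ≈ 151.9 kg VSS/d.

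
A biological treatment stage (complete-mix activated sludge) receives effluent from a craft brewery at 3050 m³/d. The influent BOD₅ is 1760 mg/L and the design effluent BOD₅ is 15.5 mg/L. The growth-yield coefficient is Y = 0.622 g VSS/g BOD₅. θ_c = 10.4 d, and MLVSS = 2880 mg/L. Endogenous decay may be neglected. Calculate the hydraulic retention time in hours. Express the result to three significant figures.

Biomass mass balance (decay neglected): V·X = Y·Q·(S₀ − S)·θ_c, so V = 0.622 × 3050 × (1760 − 15.5) × 10.4 / 2880 = 11951 m³.
τ = V/Q = 11951/3050 = 3.918 d, or 94.04 h.

τ ≈ 94.0 h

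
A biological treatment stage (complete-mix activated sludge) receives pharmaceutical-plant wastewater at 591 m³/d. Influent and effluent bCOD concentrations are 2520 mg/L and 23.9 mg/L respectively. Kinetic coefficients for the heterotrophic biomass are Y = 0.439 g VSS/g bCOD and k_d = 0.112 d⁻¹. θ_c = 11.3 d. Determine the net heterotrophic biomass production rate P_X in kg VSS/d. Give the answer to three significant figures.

Correct the yield for decay: Y_obs = Y/(1 + k_d θ_c) = 0.439 / (1 + 0.112 × 11.3) = 0.439 / 2.266 = 0.1938.
Mass of bCOD removed per day: Q(S₀ − S) = 591 × 2496 g/m³ = 1475 kg/d.
Biomass produced: P_X = Y_obs·Q·ΔS = 0.1938 × 1475 ≈ 285.8 kg VSS/d.

P_X ≈ 286 kg VSS/d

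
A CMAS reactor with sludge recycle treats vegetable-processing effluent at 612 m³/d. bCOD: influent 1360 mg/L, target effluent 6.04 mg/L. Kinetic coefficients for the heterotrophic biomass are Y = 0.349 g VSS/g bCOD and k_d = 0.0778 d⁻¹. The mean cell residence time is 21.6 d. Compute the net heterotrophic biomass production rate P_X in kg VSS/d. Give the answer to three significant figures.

Y_obs = Y / (1 + k_d θ_c) = 0.349 / (1 + 0.0778 × 21.6) = 0.349 / 2.680 = 0.1302.
Substrate removed = Q·(S₀ − S) = 612 m³/d × (1360 − 6.04) g/m³ = 8.29×10^5 g/d = 828.6 kg/d.
Biomass produced: P_X = Y_obs·Q·ΔS = 0.1302 × 828.6 ≈ 107.9 kg VSS/d.

P_X ≈ 108 kg VSS/d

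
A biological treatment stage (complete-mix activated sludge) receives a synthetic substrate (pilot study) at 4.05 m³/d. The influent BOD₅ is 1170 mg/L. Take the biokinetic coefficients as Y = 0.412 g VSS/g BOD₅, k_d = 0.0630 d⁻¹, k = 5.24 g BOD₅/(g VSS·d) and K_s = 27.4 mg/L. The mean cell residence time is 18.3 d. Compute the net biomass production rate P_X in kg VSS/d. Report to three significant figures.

Effluent substrate depends only on kinetics and SRT: S = K_s(1 + k_d θ_c) / [θ_c(Yk − k_d) − 1] = 27.4 × (1 + 0.0630 × 18.3) / [18.3 × (0.412 × 5.24 − 0.0630) − 1] = 58.99 / 37.35 = 1.579 mg/L.
The observed yield is Y_obs = Y/(1 + k_d·θ_c) = 0.412 / (1 + 0.0630 × 18.3) = 0.412 / 2.153 = 0.1914 g VSS per g BOD₅ removed.
Substrate removed = Q·(S₀ − S) = 4.05 m³/d × (1170 − 1.58) g/m³ = 4.73×10^3 g/d = 4.732 kg/d.
Net biomass production P_X = Y_obs × Q·(S₀ − S) = 0.1914 × 4.732 = 0.9056 kg VSS/d.

P_X ≈ 0.906 kg VSS/d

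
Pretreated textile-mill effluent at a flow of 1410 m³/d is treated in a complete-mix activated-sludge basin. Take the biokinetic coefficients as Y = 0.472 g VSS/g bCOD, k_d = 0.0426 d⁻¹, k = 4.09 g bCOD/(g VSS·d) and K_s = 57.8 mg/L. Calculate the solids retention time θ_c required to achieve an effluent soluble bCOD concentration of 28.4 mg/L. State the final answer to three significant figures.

From 1/θ_c = Y·k·S/(K_s + S) − k_d: Y·k·S/(K_s+S) = 0.472 × 4.09 × 28.4 / (57.8 + 28.4) = 0.6360 d⁻¹.
Then 1/θ_c = μ − k_d = 0.6360 − 0.0426 = 0.5934 d⁻¹, giving θ_c = 1.685 d.

θ_c ≈ 1.69 d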